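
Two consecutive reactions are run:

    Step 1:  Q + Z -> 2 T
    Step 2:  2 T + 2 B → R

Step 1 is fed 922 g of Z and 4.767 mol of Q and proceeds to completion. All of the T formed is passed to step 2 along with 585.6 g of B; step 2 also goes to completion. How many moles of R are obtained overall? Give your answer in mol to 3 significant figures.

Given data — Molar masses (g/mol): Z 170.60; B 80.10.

Step 1:
n(Z) = 922.0 / 170.60 = 5.404 mol
n(Q) = 4.767 mol
n/ν for Z = 5.404/1 = 5.404
n/ν for Q = 4.767/1 = 4.767
Smallest n/ν is Q → limiting reagent.
n(T) produced = (2/1) × 4.767 = 9.534 mol
Step 2:
n(T) available = 9.534 mol
n(B) = 585.6 / 80.10 = 7.311 mol
n/ν for T = 9.534/2 = 4.767
n/ν for B = 7.311/2 = 3.656
Smallest n/ν is B → limiting reagent.
n(R) = (1/2) × 7.311 = 3.656 mol

3.66 mol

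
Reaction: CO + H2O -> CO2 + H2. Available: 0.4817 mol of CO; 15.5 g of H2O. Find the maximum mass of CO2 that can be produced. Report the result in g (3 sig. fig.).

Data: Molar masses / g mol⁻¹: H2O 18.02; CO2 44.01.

21.2 g

n(CO) = 0.4817 mol
n(H2O) = 15.50 / 18.02 = 0.8602 mol
n/ν for CO = 0.4817/1 = 0.4817
n/ν for H2O = 0.8602/1 = 0.8602
Smallest n/ν is CO → limiting reagent.
n(CO2) = (1/1) × 0.4817 = 0.4817 mol
mass = 0.4817 × 44.01 = 21.20 g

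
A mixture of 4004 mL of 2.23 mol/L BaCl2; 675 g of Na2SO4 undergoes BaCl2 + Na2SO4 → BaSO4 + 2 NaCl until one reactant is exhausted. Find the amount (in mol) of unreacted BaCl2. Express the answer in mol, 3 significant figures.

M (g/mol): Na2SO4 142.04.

n(BaCl2) = 2.23 × 4004/1000 = 8.929 mol
n(Na2SO4) = 675.0 / 142.04 = 4.752 mol
n/ν for BaCl2 = 8.929/1 = 8.929
n/ν for Na2SO4 = 4.752/1 = 4.752
Smallest n/ν is Na2SO4 → limiting reagent.
BaCl2 consumed = (1/1) × 4.752 = 4.752 mol
BaCl2 remaining = 8.929 − 4.752 = 4.177 mol

4.18 mol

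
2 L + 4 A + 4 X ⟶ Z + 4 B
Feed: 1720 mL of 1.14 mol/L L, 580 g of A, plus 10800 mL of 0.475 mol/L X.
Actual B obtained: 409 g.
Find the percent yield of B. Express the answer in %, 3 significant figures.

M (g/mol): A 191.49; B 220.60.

n(L) = 1.14 × 1720/1000 = 1.961 mol
n(A) = 580.0 / 191.49 = 3.029 mol
n(X) = 0.475 × 10800/1000 = 5.130 mol
n/ν → L: 0.9805, A: 0.7573, X: 1.283; A is limiting.
theoretical n(B) = (4/4) × 3.029 = 3.029 mol → 668.2 g
% yield = 409 / 668.2 × 100 = 61.21 %

61.2 %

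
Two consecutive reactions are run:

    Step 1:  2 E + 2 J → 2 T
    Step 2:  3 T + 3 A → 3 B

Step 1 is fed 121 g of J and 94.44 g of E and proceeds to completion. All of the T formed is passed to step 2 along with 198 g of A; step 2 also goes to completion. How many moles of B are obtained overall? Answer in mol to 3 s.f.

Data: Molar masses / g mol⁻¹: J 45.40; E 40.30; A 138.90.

1.43 mol

Step 1:
n(J) = 121.0 / 45.40 = 2.665 mol
n(E) = 94.44 / 40.30 = 2.343 mol
n/ν for J = 2.665/2 = 1.333
n/ν for E = 2.343/2 = 1.172
Smallest n/ν is E → limiting reagent.
n(T) produced = (2/2) × 2.343 = 2.343 mol
Step 2:
n(T) available = 2.343 mol
n(A) = 198.0 / 138.90 = 1.425 mol
n/ν for T = 2.343/3 = 0.7810
n/ν for A = 1.425/3 = 0.4750
Smallest n/ν is A → limiting reagent.
n(B) = (3/3) × 1.425 = 1.425 mol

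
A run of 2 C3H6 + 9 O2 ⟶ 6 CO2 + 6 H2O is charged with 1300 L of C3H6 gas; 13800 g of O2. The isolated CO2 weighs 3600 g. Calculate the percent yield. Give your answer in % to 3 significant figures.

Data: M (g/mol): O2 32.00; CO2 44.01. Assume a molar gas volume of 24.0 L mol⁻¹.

50.3 %

n(C3H6) = 1300 / 24.0 = 54.17 mol
n(O2) = 13800 / 32.00 = 431.3 mol
n/ν → C3H6: 27.09, O2: 47.92; C3H6 is limiting.
theoretical n(CO2) = (6/2) × 54.17 = 162.5 mol → 7152 g
% yield = 3600 / 7152 × 100 = 50.34 %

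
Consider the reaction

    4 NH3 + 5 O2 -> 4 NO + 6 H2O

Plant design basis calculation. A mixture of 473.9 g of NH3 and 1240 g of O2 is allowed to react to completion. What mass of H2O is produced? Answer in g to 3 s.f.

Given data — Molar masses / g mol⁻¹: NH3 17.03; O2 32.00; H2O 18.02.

752 g

n(NH3) = 473.9 / 17.03 = 27.83 mol
n(O2) = 1240 / 32.00 = 38.75 mol
n/ν for NH3 = 27.83/4 = 6.958
n/ν for O2 = 38.75/5 = 7.750
Smallest n/ν is NH3 → limiting reagent.
n(H2O) = (6/4) × 27.83 = 41.75 mol
mass = 41.75 × 18.02 = 752.3 g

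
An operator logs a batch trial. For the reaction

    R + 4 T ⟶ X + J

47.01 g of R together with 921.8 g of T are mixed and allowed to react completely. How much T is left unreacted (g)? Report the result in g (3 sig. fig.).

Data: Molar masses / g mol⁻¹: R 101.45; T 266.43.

428 g

n(R) = 47.01 / 101.45 = 0.4634 mol
n(T) = 921.8 / 266.43 = 3.460 mol
n/ν → R: 0.4634, T: 0.8650; R is limiting.
T consumed = (4/1) × 0.4634 = 1.854 mol
T remaining = 3.460 − 1.854 = 1.606 mol
mass = 1.606 × 266.43 = 427.9 g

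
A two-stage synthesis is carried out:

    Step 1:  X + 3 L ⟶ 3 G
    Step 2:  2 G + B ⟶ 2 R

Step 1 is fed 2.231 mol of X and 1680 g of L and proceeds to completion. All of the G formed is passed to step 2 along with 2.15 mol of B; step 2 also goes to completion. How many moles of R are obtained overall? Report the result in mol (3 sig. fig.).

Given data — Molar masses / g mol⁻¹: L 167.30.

Step 1:
n(X) = 2.231 mol
n(L) = 1680 / 167.30 = 10.04 mol
n/ν → X: 2.231, L: 3.347; X is limiting.
n(G) produced = (3/1) × 2.231 = 6.693 mol
Step 2:
n(G) available = 6.693 mol
n(B) = 2.150 mol
n/ν → G: 3.347, B: 2.150; B is limiting.
n(R) = (2/1) × 2.150 = 4.300 mol

4.30 mol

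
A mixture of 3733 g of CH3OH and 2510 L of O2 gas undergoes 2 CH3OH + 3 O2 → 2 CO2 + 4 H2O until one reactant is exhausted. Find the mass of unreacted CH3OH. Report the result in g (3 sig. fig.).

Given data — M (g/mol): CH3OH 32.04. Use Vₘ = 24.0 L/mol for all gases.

n(CH3OH) = 3733 / 32.04 = 116.5 mol
n(O2) = 2510 / 24.0 = 104.6 mol
n/ν → CH3OH: 58.25, O2: 34.87; O2 is limiting.
CH3OH consumed = (2/3) × 104.6 = 69.73 mol
CH3OH remaining = 116.5 − 69.73 = 46.77 mol
mass = 46.77 × 32.04 = 1499 g

1500 g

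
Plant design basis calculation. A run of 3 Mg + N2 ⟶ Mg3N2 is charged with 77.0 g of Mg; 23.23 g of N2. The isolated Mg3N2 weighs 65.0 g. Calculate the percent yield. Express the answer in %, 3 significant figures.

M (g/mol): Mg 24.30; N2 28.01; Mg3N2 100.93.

n(Mg) = 77.00 / 24.30 = 3.169 mol
n(N2) = 23.23 / 28.01 = 0.8293 mol
n/ν for Mg = 3.169/3 = 1.056
n/ν for N2 = 0.8293/1 = 0.8293
Smallest n/ν is N2 → limiting reagent.
theoretical n(Mg3N2) = (1/1) × 0.8293 = 0.8293 mol → 83.70 g
% yield = 65.0 / 83.70 × 100 = 77.66 %

77.7 %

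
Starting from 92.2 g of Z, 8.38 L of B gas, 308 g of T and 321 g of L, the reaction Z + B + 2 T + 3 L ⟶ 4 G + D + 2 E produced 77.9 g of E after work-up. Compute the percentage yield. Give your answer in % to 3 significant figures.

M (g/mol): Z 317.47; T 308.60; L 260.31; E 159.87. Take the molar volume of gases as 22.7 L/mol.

83.9 %

n(Z) = 92.20 / 317.47 = 0.2904 mol
n(B) = 8.380 / 22.7 = 0.3692 mol
n(T) = 308.0 / 308.60 = 0.9981 mol
n(L) = 321.0 / 260.31 = 1.233 mol
n/ν → Z: 0.2904, B: 0.3692, T: 0.4991, L: 0.4110; Z is limiting.
theoretical n(E) = (2/1) × 0.2904 = 0.5808 mol → 92.85 g
% yield = 77.9 / 92.85 × 100 = 83.90 %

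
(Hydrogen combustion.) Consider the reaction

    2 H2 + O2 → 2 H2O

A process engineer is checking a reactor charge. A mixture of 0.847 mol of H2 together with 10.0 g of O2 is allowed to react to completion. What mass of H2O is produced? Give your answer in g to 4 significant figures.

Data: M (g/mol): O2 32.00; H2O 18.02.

11.26 g

n(H2) = 0.8470 mol
n(O2) = 10.00 / 32.00 = 0.3125 mol
n/ν → H2: 0.4235, O2: 0.3125; O2 is limiting.
n(H2O) = (2/1) × 0.3125 = 0.6250 mol
mass = 0.6250 × 18.02 = 11.26 g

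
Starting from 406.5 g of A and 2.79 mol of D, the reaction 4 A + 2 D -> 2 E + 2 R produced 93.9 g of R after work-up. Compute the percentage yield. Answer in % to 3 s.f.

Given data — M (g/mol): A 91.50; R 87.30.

n(A) = 406.5 / 91.50 = 4.443 mol
n(D) = 2.790 mol
n/ν for A = 4.443/4 = 1.111
n/ν for D = 2.790/2 = 1.395
Smallest n/ν is A → limiting reagent.
theoretical n(R) = (2/4) × 4.443 = 2.222 mol → 194.0 g
% yield = 93.9 / 194.0 × 100 = 48.40 %

48.4 %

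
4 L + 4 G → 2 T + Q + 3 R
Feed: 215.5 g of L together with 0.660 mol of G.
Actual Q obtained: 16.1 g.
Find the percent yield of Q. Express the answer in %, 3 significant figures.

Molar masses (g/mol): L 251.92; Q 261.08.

n(L) = 215.5 / 251.92 = 0.8554 mol
n(G) = 0.6600 mol
n/ν for L = 0.8554/4 = 0.2139
n/ν for G = 0.6600/4 = 0.1650
Smallest n/ν is G → limiting reagent.
theoretical n(Q) = (1/4) × 0.6600 = 0.1650 mol → 43.08 g
% yield = 16.1 / 43.08 × 100 = 37.37 %

37.4 %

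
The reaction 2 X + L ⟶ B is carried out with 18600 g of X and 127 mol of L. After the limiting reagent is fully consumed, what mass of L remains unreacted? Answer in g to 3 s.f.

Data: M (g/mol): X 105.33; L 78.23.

n(X) = 18600 / 105.33 = 176.6 mol
n(L) = 127.0 mol
n/ν → X: 88.30, L: 127.0; X is limiting.
L consumed = (1/2) × 176.6 = 88.30 mol
L remaining = 127.0 − 88.30 = 38.70 mol
mass = 38.70 × 78.23 = 3028 g

3030 g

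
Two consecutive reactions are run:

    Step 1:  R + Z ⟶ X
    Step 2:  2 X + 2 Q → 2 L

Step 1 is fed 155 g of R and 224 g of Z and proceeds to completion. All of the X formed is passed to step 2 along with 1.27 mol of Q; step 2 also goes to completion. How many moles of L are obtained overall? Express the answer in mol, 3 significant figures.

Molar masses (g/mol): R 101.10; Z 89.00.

1.27 mol

Step 1:
n(R) = 155.0 / 101.10 = 1.533 mol
n(Z) = 224.0 / 89.00 = 2.517 mol
n/ν for R = 1.533/1 = 1.533
n/ν for Z = 2.517/1 = 2.517
Smallest n/ν is R → limiting reagent.
n(X) produced = (1/1) × 1.533 = 1.533 mol
Step 2:
n(X) available = 1.533 mol
n(Q) = 1.270 mol
n/ν for X = 1.533/2 = 0.7665
n/ν for Q = 1.270/2 = 0.6350
Smallest n/ν is Q → limiting reagent.
n(L) = (2/2) × 1.270 = 1.270 mol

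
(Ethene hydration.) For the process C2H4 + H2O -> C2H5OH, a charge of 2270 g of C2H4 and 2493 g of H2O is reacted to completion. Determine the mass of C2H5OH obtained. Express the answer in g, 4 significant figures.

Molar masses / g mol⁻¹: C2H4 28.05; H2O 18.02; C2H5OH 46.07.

n(C2H4) = 2270 / 28.05 = 80.93 mol
n(H2O) = 2493 / 18.02 = 138.3 mol
n/ν → C2H4: 80.93, H2O: 138.3; C2H4 is limiting.
n(C2H5OH) = (1/1) × 80.93 = 80.93 mol
mass = 80.93 × 46.07 = 3728 g

3728 g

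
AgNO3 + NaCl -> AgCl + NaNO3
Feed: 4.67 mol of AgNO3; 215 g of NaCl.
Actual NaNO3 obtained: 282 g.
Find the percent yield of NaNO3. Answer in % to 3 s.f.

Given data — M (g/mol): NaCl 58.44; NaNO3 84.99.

90.2 %

n(AgNO3) = 4.670 mol
n(NaCl) = 215.0 / 58.44 = 3.679 mol
n/ν for AgNO3 = 4.670/1 = 4.670
n/ν for NaCl = 3.679/1 = 3.679
Smallest n/ν is NaCl → limiting reagent.
theoretical n(NaNO3) = (1/1) × 3.679 = 3.679 mol → 312.7 g
% yield = 282 / 312.7 × 100 = 90.18 %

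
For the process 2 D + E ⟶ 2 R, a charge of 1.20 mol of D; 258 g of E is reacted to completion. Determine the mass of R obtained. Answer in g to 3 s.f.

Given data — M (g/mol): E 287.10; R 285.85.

n(D) = 1.200 mol
n(E) = 258.0 / 287.10 = 0.8986 mol
n/ν for D = 1.200/2 = 0.6000
n/ν for E = 0.8986/1 = 0.8986
Smallest n/ν is D → limiting reagent.
n(R) = (2/2) × 1.200 = 1.200 mol
mass = 1.200 × 285.85 = 343.0 g

343 g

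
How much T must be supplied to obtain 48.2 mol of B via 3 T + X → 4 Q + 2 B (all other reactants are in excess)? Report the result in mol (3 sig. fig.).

72.3 mol

n(B) = 48.20 mol
n(T) = (3/2) × 48.20 = 72.30 mol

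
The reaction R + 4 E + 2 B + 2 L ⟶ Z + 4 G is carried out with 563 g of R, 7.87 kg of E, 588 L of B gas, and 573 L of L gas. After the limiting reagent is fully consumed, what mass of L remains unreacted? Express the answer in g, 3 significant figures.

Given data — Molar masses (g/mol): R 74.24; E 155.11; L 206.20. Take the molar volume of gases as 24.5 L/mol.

1700 g

n(R) = 563.0 / 74.24 = 7.584 mol
n(E) = 7.870×1000 / 155.11 = 50.74 mol
n(B) = 588.0 / 24.5 = 24.00 mol
n(L) = 573.0 / 24.5 = 23.39 mol
n/ν for R = 7.584/1 = 7.584
n/ν for E = 50.74/4 = 12.69
n/ν for B = 24.00/2 = 12.00
n/ν for L = 23.39/2 = 11.70
Smallest n/ν is R → limiting reagent.
L consumed = (2/1) × 7.584 = 15.17 mol
L remaining = 23.39 − 15.17 = 8.220 mol
mass = 8.220 × 206.20 = 1695 g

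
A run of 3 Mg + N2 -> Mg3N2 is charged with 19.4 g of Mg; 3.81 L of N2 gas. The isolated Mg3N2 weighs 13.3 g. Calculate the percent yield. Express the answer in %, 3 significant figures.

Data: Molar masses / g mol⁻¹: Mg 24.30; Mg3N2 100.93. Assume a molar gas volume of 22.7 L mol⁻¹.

n(Mg) = 19.40 / 24.30 = 0.7984 mol
n(N2) = 3.810 / 22.7 = 0.1678 mol
n/ν for Mg = 0.7984/3 = 0.2661
n/ν for N2 = 0.1678/1 = 0.1678
Smallest n/ν is N2 → limiting reagent.
theoretical n(Mg3N2) = (1/1) × 0.1678 = 0.1678 mol → 16.94 g
% yield = 13.3 / 16.94 × 100 = 78.51 %

78.5 %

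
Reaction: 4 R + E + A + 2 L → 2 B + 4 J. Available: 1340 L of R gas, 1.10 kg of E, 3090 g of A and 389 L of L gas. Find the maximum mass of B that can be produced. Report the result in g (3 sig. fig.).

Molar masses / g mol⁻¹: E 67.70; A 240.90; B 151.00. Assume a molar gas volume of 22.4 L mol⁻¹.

n(R) = 1340 / 22.4 = 59.82 mol
n(E) = 1.100×1000 / 67.70 = 16.25 mol
n(A) = 3090 / 240.90 = 12.83 mol
n(L) = 389.0 / 22.4 = 17.37 mol
n/ν for R = 59.82/4 = 14.96
n/ν for E = 16.25/1 = 16.25
n/ν for A = 12.83/1 = 12.83
n/ν for L = 17.37/2 = 8.685
Smallest n/ν is L → limiting reagent.
n(B) = (2/2) × 17.37 = 17.37 mol
mass = 17.37 × 151.00 = 2623 g

2620 g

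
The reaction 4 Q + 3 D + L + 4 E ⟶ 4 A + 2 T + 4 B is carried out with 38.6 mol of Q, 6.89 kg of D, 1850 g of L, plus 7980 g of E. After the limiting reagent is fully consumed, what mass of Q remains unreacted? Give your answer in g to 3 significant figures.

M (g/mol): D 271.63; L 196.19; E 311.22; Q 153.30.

1990 g

n(Q) = 38.60 mol
n(D) = 6.890×1000 / 271.63 = 25.37 mol
n(L) = 1850 / 196.19 = 9.430 mol
n(E) = 7980 / 311.22 = 25.64 mol
n/ν → Q: 9.650, D: 8.457, L: 9.430, E: 6.410; E is limiting.
Q consumed = (4/4) × 25.64 = 25.64 mol
Q remaining = 38.60 − 25.64 = 12.96 mol
mass = 12.96 × 153.30 = 1987 g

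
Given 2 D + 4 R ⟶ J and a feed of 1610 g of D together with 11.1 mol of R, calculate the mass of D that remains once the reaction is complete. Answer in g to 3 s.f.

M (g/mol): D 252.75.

n(D) = 1610 / 252.75 = 6.370 mol
n(R) = 11.10 mol
n/ν for D = 6.370/2 = 3.185
n/ν for R = 11.10/4 = 2.775
Smallest n/ν is R → limiting reagent.
D consumed = (2/4) × 11.10 = 5.550 mol
D remaining = 6.370 − 5.550 = 0.8200 mol
mass = 0.8200 × 252.75 = 207.3 g

207 g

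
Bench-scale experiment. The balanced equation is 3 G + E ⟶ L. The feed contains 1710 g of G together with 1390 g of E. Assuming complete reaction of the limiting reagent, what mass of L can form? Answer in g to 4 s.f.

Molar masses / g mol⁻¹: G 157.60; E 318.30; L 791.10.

2861 g

n(G) = 1710 / 157.60 = 10.85 mol
n(E) = 1390 / 318.30 = 4.367 mol
n/ν for G = 10.85/3 = 3.617
n/ν for E = 4.367/1 = 4.367
Smallest n/ν is G → limiting reagent.
n(L) = (1/3) × 10.85 = 3.617 mol
mass = 3.617 × 791.10 = 2861 g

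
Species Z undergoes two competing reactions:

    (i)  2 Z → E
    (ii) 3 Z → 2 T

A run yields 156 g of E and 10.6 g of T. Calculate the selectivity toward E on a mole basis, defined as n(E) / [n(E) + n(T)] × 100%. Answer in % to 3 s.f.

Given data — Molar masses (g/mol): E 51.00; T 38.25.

91.7 %

n(E) = 156 / 51.00 = 3.059 mol
n(T) = 10.6 / 38.25 = 0.2771 mol
selectivity = 3.059/(3.059+0.2771) × 100 = 91.69 %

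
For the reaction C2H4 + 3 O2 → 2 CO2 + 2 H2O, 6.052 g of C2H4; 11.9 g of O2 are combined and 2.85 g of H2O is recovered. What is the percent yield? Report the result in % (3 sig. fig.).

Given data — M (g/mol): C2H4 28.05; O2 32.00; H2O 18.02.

63.8 %

n(C2H4) = 6.052 / 28.05 = 0.2158 mol
n(O2) = 11.90 / 32.00 = 0.3719 mol
n/ν for C2H4 = 0.2158/1 = 0.2158
n/ν for O2 = 0.3719/3 = 0.1240
Smallest n/ν is O2 → limiting reagent.
theoretical n(H2O) = (2/3) × 0.3719 = 0.2479 mol → 4.467 g
% yield = 2.85 / 4.467 × 100 = 63.80 %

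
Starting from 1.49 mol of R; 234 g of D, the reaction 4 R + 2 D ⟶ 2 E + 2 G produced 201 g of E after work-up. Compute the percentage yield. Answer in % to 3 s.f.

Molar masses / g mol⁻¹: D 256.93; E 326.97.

n(R) = 1.490 mol
n(D) = 234.0 / 256.93 = 0.9108 mol
n/ν for R = 1.490/4 = 0.3725
n/ν for D = 0.9108/2 = 0.4554
Smallest n/ν is R → limiting reagent.
theoretical n(E) = (2/4) × 1.490 = 0.7450 mol → 243.6 g
% yield = 201 / 243.6 × 100 = 82.51 %

82.5 %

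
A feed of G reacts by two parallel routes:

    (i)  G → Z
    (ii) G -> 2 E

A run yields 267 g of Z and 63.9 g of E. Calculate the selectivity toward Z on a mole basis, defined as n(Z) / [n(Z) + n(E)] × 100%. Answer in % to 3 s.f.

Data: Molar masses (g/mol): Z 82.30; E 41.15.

n(Z) = 267 / 82.30 = 3.244 mol
n(E) = 63.9 / 41.15 = 1.553 mol
selectivity = 3.244/(3.244+1.553) × 100 = 67.63 %

67.6 %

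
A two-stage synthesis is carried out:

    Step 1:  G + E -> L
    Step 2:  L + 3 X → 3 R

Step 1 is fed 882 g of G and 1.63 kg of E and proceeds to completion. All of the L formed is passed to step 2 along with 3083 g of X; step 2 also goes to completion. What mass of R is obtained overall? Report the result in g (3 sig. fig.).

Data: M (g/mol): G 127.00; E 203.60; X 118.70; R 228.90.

Step 1:
n(G) = 882.0 / 127.00 = 6.945 mol
n(E) = 1.630×1000 / 203.60 = 8.006 mol
n/ν for G = 6.945/1 = 6.945
n/ν for E = 8.006/1 = 8.006
Smallest n/ν is G → limiting reagent.
n(L) produced = (1/1) × 6.945 = 6.945 mol
Step 2:
n(L) available = 6.945 mol
n(X) = 3083 / 118.70 = 25.97 mol
n/ν for L = 6.945/1 = 6.945
n/ν for X = 25.97/3 = 8.657
Smallest n/ν is L → limiting reagent.
n(R) = (3/1) × 6.945 = 20.84 mol
mass = 20.84 × 228.90 = 4770 g

4770 g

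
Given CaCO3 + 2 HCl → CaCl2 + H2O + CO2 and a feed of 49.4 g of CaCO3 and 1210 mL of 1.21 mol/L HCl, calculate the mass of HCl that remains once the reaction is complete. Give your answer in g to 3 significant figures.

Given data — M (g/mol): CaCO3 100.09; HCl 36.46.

n(CaCO3) = 49.40 / 100.09 = 0.4936 mol
n(HCl) = 1.21 × 1210/1000 = 1.464 mol
n/ν for CaCO3 = 0.4936/1 = 0.4936
n/ν for HCl = 1.464/2 = 0.7320
Smallest n/ν is CaCO3 → limiting reagent.
HCl consumed = (2/1) × 0.4936 = 0.9872 mol
HCl remaining = 1.464 − 0.9872 = 0.4768 mol
mass = 0.4768 × 36.46 = 17.38 g

17.4 g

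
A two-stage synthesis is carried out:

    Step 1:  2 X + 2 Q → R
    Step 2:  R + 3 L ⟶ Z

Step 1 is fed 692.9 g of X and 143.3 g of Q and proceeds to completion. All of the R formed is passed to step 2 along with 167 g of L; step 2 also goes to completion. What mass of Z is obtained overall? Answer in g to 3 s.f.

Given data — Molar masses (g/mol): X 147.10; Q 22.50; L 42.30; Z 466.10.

Step 1:
n(X) = 692.9 / 147.10 = 4.710 mol
n(Q) = 143.3 / 22.50 = 6.369 mol
n/ν for X = 4.710/2 = 2.355
n/ν for Q = 6.369/2 = 3.185
Smallest n/ν is X → limiting reagent.
n(R) produced = (1/2) × 4.710 = 2.355 mol
Step 2:
n(R) available = 2.355 mol
n(L) = 167.0 / 42.30 = 3.948 mol
n/ν for R = 2.355/1 = 2.355
n/ν for L = 3.948/3 = 1.316
Smallest n/ν is L → limiting reagent.
n(Z) = (1/3) × 3.948 = 1.316 mol
mass = 1.316 × 466.10 = 613.4 g

613 g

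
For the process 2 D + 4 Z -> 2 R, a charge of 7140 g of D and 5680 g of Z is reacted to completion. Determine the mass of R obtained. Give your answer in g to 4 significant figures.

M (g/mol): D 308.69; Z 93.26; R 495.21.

n(D) = 7140 / 308.69 = 23.13 mol
n(Z) = 5680 / 93.26 = 60.90 mol
n/ν → D: 11.57, Z: 15.23; D is limiting.
n(R) = (2/2) × 23.13 = 23.13 mol
mass = 23.13 × 495.21 = 11450 g

11450 g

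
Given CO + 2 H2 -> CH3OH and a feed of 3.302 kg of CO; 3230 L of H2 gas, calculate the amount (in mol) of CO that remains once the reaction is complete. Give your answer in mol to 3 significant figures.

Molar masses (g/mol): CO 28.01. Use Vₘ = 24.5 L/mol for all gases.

52.0 mol

n(CO) = 3.302×1000 / 28.01 = 117.9 mol
n(H2) = 3230 / 24.5 = 131.8 mol
n/ν for CO = 117.9/1 = 117.9
n/ν for H2 = 131.8/2 = 65.90
Smallest n/ν is H2 → limiting reagent.
CO consumed = (1/2) × 131.8 = 65.90 mol
CO remaining = 117.9 − 65.90 = 52.00 mol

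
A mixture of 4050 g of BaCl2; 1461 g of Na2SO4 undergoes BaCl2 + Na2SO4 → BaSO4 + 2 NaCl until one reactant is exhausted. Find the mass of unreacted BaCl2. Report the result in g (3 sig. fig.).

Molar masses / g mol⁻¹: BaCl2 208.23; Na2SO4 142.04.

1910 g

n(BaCl2) = 4050 / 208.23 = 19.45 mol
n(Na2SO4) = 1461 / 142.04 = 10.29 mol
n/ν for BaCl2 = 19.45/1 = 19.45
n/ν for Na2SO4 = 10.29/1 = 10.29
Smallest n/ν is Na2SO4 → limiting reagent.
BaCl2 consumed = (1/1) × 10.29 = 10.29 mol
BaCl2 remaining = 19.45 − 10.29 = 9.160 mol
mass = 9.160 × 208.23 = 1907 g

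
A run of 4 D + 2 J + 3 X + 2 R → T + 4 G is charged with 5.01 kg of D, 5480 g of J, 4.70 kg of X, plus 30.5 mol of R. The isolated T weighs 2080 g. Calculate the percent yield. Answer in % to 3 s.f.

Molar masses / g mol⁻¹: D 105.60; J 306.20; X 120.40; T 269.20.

86.3 %

n(D) = 5.010×1000 / 105.60 = 47.44 mol
n(J) = 5480 / 306.20 = 17.90 mol
n(X) = 4.700×1000 / 120.40 = 39.04 mol
n(R) = 30.50 mol
n/ν for D = 47.44/4 = 11.86
n/ν for J = 17.90/2 = 8.950
n/ν for X = 39.04/3 = 13.01
n/ν for R = 30.50/2 = 15.25
Smallest n/ν is J → limiting reagent.
theoretical n(T) = (1/2) × 17.90 = 8.950 mol → 2409 g
% yield = 2080 / 2409 × 100 = 86.34 %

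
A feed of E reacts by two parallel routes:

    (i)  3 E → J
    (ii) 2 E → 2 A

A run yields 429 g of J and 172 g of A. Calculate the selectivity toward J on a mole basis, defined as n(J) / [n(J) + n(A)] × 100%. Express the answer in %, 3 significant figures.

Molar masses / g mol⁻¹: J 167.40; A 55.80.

n(J) = 429 / 167.40 = 2.563 mol
n(A) = 172 / 55.80 = 3.082 mol
selectivity = 2.563/(2.563+3.082) × 100 = 45.40 %

45.4 %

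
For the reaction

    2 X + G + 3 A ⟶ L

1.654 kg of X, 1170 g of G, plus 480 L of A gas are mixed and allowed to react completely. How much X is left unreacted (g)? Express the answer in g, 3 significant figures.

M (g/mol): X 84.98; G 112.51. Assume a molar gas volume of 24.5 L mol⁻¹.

544 g

n(X) = 1.654×1000 / 84.98 = 19.46 mol
n(G) = 1170 / 112.51 = 10.40 mol
n(A) = 480.0 / 24.5 = 19.59 mol
n/ν → X: 9.730, G: 10.40, A: 6.530; A is limiting.
X consumed = (2/3) × 19.59 = 13.06 mol
X remaining = 19.46 − 13.06 = 6.400 mol
mass = 6.400 × 84.98 = 543.9 g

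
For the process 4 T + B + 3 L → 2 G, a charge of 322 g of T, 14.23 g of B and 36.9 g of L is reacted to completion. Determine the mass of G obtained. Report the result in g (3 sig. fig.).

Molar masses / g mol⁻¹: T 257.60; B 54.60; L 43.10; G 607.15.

316 g

n(T) = 322.0 / 257.60 = 1.250 mol
n(B) = 14.23 / 54.60 = 0.2606 mol
n(L) = 36.90 / 43.10 = 0.8561 mol
n/ν for T = 1.250/4 = 0.3125
n/ν for B = 0.2606/1 = 0.2606
n/ν for L = 0.8561/3 = 0.2854
Smallest n/ν is B → limiting reagent.
n(G) = (2/1) × 0.2606 = 0.5212 mol
mass = 0.5212 × 607.15 = 316.4 g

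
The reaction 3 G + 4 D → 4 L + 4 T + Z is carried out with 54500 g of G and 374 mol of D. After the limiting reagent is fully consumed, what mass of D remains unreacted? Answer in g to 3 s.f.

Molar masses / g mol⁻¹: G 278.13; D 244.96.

n(G) = 54500 / 278.13 = 196.0 mol
n(D) = 374.0 mol
n/ν → G: 65.33, D: 93.50; G is limiting.
D consumed = (4/3) × 196.0 = 261.3 mol
D remaining = 374.0 − 261.3 = 112.7 mol
mass = 112.7 × 244.96 = 27610 g

27600 g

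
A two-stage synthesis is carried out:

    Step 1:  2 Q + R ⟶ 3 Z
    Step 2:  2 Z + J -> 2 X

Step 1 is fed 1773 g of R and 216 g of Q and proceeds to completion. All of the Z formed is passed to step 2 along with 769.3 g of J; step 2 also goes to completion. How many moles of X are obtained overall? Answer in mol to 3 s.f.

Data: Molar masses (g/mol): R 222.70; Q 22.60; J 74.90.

14.3 mol

Step 1:
n(R) = 1773 / 222.70 = 7.961 mol
n(Q) = 216.0 / 22.60 = 9.558 mol
n/ν → R: 7.961, Q: 4.779; Q is limiting.
n(Z) produced = (3/2) × 9.558 = 14.34 mol
Step 2:
n(Z) available = 14.34 mol
n(J) = 769.3 / 74.90 = 10.27 mol
n/ν → Z: 7.170, J: 10.27; Z is limiting.
n(X) = (2/2) × 14.34 = 14.34 mol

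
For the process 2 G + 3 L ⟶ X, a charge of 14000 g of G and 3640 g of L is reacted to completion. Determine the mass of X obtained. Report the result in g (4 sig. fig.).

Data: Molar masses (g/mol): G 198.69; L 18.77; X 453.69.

15980 g

n(G) = 14000 / 198.69 = 70.46 mol
n(L) = 3640 / 18.77 = 193.9 mol
n/ν → G: 35.23, L: 64.63; G is limiting.
n(X) = (1/2) × 70.46 = 35.23 mol
mass = 35.23 × 453.69 = 15980 g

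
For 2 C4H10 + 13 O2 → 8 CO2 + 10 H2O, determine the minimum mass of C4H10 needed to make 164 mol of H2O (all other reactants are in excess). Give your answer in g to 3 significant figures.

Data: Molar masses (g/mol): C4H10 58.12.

n(H2O) = 164.0 mol
n(C4H10) = (2/10) × 164.0 = 32.80 mol
mass = 32.80 × 58.12 = 1906 g

1910 g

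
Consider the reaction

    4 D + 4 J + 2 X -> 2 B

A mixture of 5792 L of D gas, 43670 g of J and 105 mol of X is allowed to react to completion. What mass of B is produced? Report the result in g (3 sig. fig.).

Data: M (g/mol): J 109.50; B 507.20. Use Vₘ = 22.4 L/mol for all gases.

n(D) = 5792 / 22.4 = 258.6 mol
n(J) = 43670 / 109.50 = 398.8 mol
n(X) = 105.0 mol
n/ν for D = 258.6/4 = 64.65
n/ν for J = 398.8/4 = 99.70
n/ν for X = 105.0/2 = 52.50
Smallest n/ν is X → limiting reagent.
n(B) = (2/2) × 105.0 = 105.0 mol
mass = 105.0 × 507.20 = 53260 g

53300 g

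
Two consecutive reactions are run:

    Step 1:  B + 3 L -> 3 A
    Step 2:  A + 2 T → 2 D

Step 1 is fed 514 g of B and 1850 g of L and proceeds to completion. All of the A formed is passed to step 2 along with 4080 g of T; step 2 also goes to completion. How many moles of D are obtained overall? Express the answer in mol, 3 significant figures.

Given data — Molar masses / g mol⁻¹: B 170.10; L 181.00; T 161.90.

18.1 mol

Step 1:
n(B) = 514.0 / 170.10 = 3.022 mol
n(L) = 1850 / 181.00 = 10.22 mol
n/ν for B = 3.022/1 = 3.022
n/ν for L = 10.22/3 = 3.407
Smallest n/ν is B → limiting reagent.
n(A) produced = (3/1) × 3.022 = 9.066 mol
Step 2:
n(A) available = 9.066 mol
n(T) = 4080 / 161.90 = 25.20 mol
n/ν for A = 9.066/1 = 9.066
n/ν for T = 25.20/2 = 12.60
Smallest n/ν is A → limiting reagent.
n(D) = (2/1) × 9.066 = 18.13 mol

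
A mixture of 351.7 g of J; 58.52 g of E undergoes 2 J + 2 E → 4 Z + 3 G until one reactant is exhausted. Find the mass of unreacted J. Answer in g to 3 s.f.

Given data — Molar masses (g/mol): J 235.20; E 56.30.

n(J) = 351.7 / 235.20 = 1.495 mol
n(E) = 58.52 / 56.30 = 1.039 mol
n/ν → J: 0.7475, E: 0.5195; E is limiting.
J consumed = (2/2) × 1.039 = 1.039 mol
J remaining = 1.495 − 1.039 = 0.4560 mol
mass = 0.4560 × 235.20 = 107.3 g

107 g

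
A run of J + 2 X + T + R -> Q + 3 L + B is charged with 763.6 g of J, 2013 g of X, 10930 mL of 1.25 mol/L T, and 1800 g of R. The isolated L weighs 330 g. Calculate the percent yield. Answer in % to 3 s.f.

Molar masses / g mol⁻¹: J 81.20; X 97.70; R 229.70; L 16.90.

83.1 %

n(J) = 763.6 / 81.20 = 9.404 mol
n(X) = 2013 / 97.70 = 20.60 mol
n(T) = 1.25 × 10930/1000 = 13.66 mol
n(R) = 1800 / 229.70 = 7.836 mol
n/ν → J: 9.404, X: 10.30, T: 13.66, R: 7.836; R is limiting.
theoretical n(L) = (3/1) × 7.836 = 23.51 mol → 397.3 g
% yield = 330 / 397.3 × 100 = 83.06 %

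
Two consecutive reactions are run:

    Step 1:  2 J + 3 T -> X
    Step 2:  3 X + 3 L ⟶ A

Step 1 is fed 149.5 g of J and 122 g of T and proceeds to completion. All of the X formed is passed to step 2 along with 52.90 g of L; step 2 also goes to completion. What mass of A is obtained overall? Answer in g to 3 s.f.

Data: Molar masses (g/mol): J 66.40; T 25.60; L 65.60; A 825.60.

222 g

Step 1:
n(J) = 149.5 / 66.40 = 2.252 mol
n(T) = 122.0 / 25.60 = 4.766 mol
n/ν for J = 2.252/2 = 1.126
n/ν for T = 4.766/3 = 1.589
Smallest n/ν is J → limiting reagent.
n(X) produced = (1/2) × 2.252 = 1.126 mol
Step 2:
n(X) available = 1.126 mol
n(L) = 52.90 / 65.60 = 0.8064 mol
n/ν for X = 1.126/3 = 0.3753
n/ν for L = 0.8064/3 = 0.2688
Smallest n/ν is L → limiting reagent.
n(A) = (1/3) × 0.8064 = 0.2688 mol
mass = 0.2688 × 825.60 = 221.9 g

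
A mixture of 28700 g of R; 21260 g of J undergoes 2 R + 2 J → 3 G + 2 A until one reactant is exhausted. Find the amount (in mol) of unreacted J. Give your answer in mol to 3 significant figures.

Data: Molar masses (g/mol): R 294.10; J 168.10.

n(R) = 28700 / 294.10 = 97.59 mol
n(J) = 21260 / 168.10 = 126.5 mol
n/ν for R = 97.59/2 = 48.80
n/ν for J = 126.5/2 = 63.25
Smallest n/ν is R → limiting reagent.
J consumed = (2/2) × 97.59 = 97.59 mol
J remaining = 126.5 − 97.59 = 28.91 mol

28.9 mol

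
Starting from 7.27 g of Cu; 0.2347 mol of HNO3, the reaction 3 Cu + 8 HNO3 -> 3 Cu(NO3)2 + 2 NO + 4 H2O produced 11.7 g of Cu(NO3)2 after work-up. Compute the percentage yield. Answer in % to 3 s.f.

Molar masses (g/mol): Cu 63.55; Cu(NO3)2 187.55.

n(Cu) = 7.270 / 63.55 = 0.1144 mol
n(HNO3) = 0.2347 mol
n/ν for Cu = 0.1144/3 = 0.03813
n/ν for HNO3 = 0.2347/8 = 0.02934
Smallest n/ν is HNO3 → limiting reagent.
theoretical n(Cu(NO3)2) = (3/8) × 0.2347 = 0.08801 mol → 16.51 g
% yield = 11.7 / 16.51 × 100 = 70.87 %

70.9 %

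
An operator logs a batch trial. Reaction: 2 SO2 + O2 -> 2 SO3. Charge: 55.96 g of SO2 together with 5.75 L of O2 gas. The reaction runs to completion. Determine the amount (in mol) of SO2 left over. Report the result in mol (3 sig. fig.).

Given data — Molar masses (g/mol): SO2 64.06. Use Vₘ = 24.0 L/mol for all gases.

0.394 mol

n(SO2) = 55.96 / 64.06 = 0.8736 mol
n(O2) = 5.750 / 24.0 = 0.2396 mol
n/ν for SO2 = 0.8736/2 = 0.4368
n/ν for O2 = 0.2396/1 = 0.2396
Smallest n/ν is O2 → limiting reagent.
SO2 consumed = (2/1) × 0.2396 = 0.4792 mol
SO2 remaining = 0.8736 − 0.4792 = 0.3944 mol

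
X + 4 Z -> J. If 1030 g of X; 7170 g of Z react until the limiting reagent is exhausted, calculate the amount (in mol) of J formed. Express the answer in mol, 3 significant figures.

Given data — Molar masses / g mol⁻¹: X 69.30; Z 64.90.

n(X) = 1030 / 69.30 = 14.86 mol
n(Z) = 7170 / 64.90 = 110.5 mol
n/ν → X: 14.86, Z: 27.63; X is limiting.
n(J) = (1/1) × 14.86 = 14.86 mol

14.9 mol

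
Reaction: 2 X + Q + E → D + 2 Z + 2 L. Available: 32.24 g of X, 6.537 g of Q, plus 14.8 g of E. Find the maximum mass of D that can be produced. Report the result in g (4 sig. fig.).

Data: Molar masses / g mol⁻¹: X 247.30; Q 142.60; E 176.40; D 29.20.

1.339 g

n(X) = 32.24 / 247.30 = 0.1304 mol
n(Q) = 6.537 / 142.60 = 0.04584 mol
n(E) = 14.80 / 176.40 = 0.08390 mol
n/ν → X: 0.06520, Q: 0.04584, E: 0.08390; Q is limiting.
n(D) = (1/1) × 0.04584 = 0.04584 mol
mass = 0.04584 × 29.20 = 1.339 g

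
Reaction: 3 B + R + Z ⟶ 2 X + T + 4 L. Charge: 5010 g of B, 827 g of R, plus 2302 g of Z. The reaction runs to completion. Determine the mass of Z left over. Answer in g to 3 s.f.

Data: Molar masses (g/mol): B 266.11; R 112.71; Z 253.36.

712 g

n(B) = 5010 / 266.11 = 18.83 mol
n(R) = 827.0 / 112.71 = 7.337 mol
n(Z) = 2302 / 253.36 = 9.086 mol
n/ν for B = 18.83/3 = 6.277
n/ν for R = 7.337/1 = 7.337
n/ν for Z = 9.086/1 = 9.086
Smallest n/ν is B → limiting reagent.
Z consumed = (1/3) × 18.83 = 6.277 mol
Z remaining = 9.086 − 6.277 = 2.809 mol
mass = 2.809 × 253.36 = 711.7 g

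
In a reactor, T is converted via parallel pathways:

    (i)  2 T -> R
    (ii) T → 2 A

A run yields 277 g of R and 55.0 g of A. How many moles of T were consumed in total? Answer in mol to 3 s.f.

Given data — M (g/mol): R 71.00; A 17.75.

n(R) = 277 / 71.00 = 3.901 mol
n(A) = 55.0 / 17.75 = 3.099 mol
n(T) via (i) = (2/1)×3.901 = 7.802 mol
n(T) via (ii) = (1/2)×3.099 = 1.550 mol
total n(T) = 7.802 + 1.550 = 9.352 mol

9.35 mol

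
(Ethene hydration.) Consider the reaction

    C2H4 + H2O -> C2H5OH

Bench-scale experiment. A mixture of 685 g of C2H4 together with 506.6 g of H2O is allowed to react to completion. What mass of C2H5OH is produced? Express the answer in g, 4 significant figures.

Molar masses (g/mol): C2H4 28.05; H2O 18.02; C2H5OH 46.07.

n(C2H4) = 685.0 / 28.05 = 24.42 mol
n(H2O) = 506.6 / 18.02 = 28.11 mol
n/ν for C2H4 = 24.42/1 = 24.42
n/ν for H2O = 28.11/1 = 28.11
Smallest n/ν is C2H4 → limiting reagent.
n(C2H5OH) = (1/1) × 24.42 = 24.42 mol
mass = 24.42 × 46.07 = 1125 g

1125 g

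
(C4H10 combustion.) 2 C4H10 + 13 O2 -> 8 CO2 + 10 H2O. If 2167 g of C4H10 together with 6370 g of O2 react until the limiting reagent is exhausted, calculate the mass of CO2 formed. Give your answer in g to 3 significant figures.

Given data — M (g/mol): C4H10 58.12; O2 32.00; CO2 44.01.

n(C4H10) = 2167 / 58.12 = 37.28 mol
n(O2) = 6370 / 32.00 = 199.1 mol
n/ν for C4H10 = 37.28/2 = 18.64
n/ν for O2 = 199.1/13 = 15.32
Smallest n/ν is O2 → limiting reagent.
n(CO2) = (8/13) × 199.1 = 122.5 mol
mass = 122.5 × 44.01 = 5391 g

5390 g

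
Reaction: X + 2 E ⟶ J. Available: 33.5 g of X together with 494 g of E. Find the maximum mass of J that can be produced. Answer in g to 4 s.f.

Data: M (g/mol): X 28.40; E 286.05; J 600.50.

n(X) = 33.50 / 28.40 = 1.180 mol
n(E) = 494.0 / 286.05 = 1.727 mol
n/ν for X = 1.180/1 = 1.180
n/ν for E = 1.727/2 = 0.8635
Smallest n/ν is E → limiting reagent.
n(J) = (1/2) × 1.727 = 0.8635 mol
mass = 0.8635 × 600.50 = 518.5 g

518.5 g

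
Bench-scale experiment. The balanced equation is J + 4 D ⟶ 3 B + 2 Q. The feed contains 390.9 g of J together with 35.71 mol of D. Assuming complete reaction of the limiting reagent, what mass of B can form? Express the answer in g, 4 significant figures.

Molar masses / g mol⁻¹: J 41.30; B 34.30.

n(J) = 390.9 / 41.30 = 9.465 mol
n(D) = 35.71 mol
n/ν for J = 9.465/1 = 9.465
n/ν for D = 35.71/4 = 8.928
Smallest n/ν is D → limiting reagent.
n(B) = (3/4) × 35.71 = 26.78 mol
mass = 26.78 × 34.30 = 918.6 g

918.6 g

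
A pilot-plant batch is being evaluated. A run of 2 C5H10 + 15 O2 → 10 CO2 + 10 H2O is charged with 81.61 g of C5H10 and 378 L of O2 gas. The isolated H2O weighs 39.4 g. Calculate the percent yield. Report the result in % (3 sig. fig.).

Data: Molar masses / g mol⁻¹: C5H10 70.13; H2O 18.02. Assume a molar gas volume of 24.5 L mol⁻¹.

37.6 %

n(C5H10) = 81.61 / 70.13 = 1.164 mol
n(O2) = 378.0 / 24.5 = 15.43 mol
n/ν for C5H10 = 1.164/2 = 0.5820
n/ν for O2 = 15.43/15 = 1.029
Smallest n/ν is C5H10 → limiting reagent.
theoretical n(H2O) = (10/2) × 1.164 = 5.820 mol → 104.9 g
% yield = 39.4 / 104.9 × 100 = 37.56 %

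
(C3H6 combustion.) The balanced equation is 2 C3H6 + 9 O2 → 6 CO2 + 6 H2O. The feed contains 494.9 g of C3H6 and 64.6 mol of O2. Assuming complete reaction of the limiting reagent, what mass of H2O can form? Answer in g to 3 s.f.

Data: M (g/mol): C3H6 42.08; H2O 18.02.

n(C3H6) = 494.9 / 42.08 = 11.76 mol
n(O2) = 64.60 mol
n/ν for C3H6 = 11.76/2 = 5.880
n/ν for O2 = 64.60/9 = 7.178
Smallest n/ν is C3H6 → limiting reagent.
n(H2O) = (6/2) × 11.76 = 35.28 mol
mass = 35.28 × 18.02 = 635.7 g

636 g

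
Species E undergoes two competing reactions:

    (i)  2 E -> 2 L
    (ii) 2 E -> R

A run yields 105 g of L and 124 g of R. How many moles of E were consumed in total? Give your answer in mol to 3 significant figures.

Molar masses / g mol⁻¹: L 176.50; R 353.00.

1.30 mol

n(L) = 105 / 176.50 = 0.5949 mol
n(R) = 124 / 353.00 = 0.3513 mol
n(E) via (i) = (2/2)×0.5949 = 0.5949 mol
n(E) via (ii) = (2/1)×0.3513 = 0.7026 mol
total n(E) = 0.5949 + 0.7026 = 1.298 mol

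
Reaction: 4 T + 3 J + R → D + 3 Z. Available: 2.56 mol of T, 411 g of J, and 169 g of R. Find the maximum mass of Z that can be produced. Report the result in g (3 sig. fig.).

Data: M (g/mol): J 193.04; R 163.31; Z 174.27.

335 g

n(T) = 2.560 mol
n(J) = 411.0 / 193.04 = 2.129 mol
n(R) = 169.0 / 163.31 = 1.035 mol
n/ν for T = 2.560/4 = 0.6400
n/ν for J = 2.129/3 = 0.7097
n/ν for R = 1.035/1 = 1.035
Smallest n/ν is T → limiting reagent.
n(Z) = (3/4) × 2.560 = 1.920 mol
mass = 1.920 × 174.27 = 334.6 g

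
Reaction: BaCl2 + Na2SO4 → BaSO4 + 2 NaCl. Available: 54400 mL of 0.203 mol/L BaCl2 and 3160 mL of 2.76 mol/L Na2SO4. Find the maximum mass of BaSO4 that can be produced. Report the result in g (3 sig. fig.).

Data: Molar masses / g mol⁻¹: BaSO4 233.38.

2040 g

n(BaCl2) = 0.203 × 54400/1000 = 11.04 mol
n(Na2SO4) = 2.76 × 3160/1000 = 8.722 mol
n/ν for BaCl2 = 11.04/1 = 11.04
n/ν for Na2SO4 = 8.722/1 = 8.722
Smallest n/ν is Na2SO4 → limiting reagent.
n(BaSO4) = (1/1) × 8.722 = 8.722 mol
mass = 8.722 × 233.38 = 2036 g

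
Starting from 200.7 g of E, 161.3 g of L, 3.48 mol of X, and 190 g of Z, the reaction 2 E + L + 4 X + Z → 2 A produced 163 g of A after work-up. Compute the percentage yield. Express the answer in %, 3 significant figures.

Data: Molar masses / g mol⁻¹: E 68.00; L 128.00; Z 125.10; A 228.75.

41.0 %

n(E) = 200.7 / 68.00 = 2.951 mol
n(L) = 161.3 / 128.00 = 1.260 mol
n(X) = 3.480 mol
n(Z) = 190.0 / 125.10 = 1.519 mol
n/ν for E = 2.951/2 = 1.476
n/ν for L = 1.260/1 = 1.260
n/ν for X = 3.480/4 = 0.8700
n/ν for Z = 1.519/1 = 1.519
Smallest n/ν is X → limiting reagent.
theoretical n(A) = (2/4) × 3.480 = 1.740 mol → 398.0 g
% yield = 163 / 398.0 × 100 = 40.95 %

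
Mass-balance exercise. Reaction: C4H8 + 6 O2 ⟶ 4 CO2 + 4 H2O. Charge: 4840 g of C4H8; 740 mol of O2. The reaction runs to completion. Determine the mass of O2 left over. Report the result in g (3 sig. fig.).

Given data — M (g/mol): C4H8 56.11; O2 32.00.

n(C4H8) = 4840 / 56.11 = 86.26 mol
n(O2) = 740.0 mol
n/ν for C4H8 = 86.26/1 = 86.26
n/ν for O2 = 740.0/6 = 123.3
Smallest n/ν is C4H8 → limiting reagent.
O2 consumed = (6/1) × 86.26 = 517.6 mol
O2 remaining = 740.0 − 517.6 = 222.4 mol
mass = 222.4 × 32.00 = 7117 g

7120 g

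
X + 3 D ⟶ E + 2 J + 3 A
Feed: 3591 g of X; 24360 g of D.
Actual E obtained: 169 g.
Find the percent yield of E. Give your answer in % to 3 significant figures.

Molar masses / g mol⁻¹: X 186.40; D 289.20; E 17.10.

51.3 %

n(X) = 3591 / 186.40 = 19.27 mol
n(D) = 24360 / 289.20 = 84.23 mol
n/ν → X: 19.27, D: 28.08; X is limiting.
theoretical n(E) = (1/1) × 19.27 = 19.27 mol → 329.5 g
% yield = 169 / 329.5 × 100 = 51.29 %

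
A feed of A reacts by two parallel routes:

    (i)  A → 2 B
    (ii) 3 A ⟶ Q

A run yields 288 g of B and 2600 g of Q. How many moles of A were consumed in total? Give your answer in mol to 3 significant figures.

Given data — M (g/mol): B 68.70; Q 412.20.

n(B) = 288 / 68.70 = 4.192 mol
n(Q) = 2600 / 412.20 = 6.308 mol
n(A) via (i) = (1/2)×4.192 = 2.096 mol
n(A) via (ii) = (3/1)×6.308 = 18.92 mol
total n(A) = 2.096 + 18.92 = 21.02 mol

21.0 mol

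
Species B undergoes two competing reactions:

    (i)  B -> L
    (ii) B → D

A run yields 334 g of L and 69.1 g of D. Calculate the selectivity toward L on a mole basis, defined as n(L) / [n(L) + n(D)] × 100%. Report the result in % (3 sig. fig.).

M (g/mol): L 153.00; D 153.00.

82.9 %

n(L) = 334 / 153.00 = 2.183 mol
n(D) = 69.1 / 153.00 = 0.4516 mol
selectivity = 2.183/(2.183+0.4516) × 100 = 82.86 %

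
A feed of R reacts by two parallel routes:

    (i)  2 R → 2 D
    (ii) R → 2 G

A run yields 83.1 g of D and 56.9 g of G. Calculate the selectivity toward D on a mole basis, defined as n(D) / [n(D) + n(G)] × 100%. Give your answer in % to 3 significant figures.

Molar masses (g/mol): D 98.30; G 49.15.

n(D) = 83.1 / 98.30 = 0.8454 mol
n(G) = 56.9 / 49.15 = 1.158 mol
selectivity = 0.8454/(0.8454+1.158) × 100 = 42.20 %

42.2 %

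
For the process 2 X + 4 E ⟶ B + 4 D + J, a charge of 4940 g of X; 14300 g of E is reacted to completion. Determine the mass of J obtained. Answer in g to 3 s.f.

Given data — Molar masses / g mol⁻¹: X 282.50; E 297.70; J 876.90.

n(X) = 4940 / 282.50 = 17.49 mol
n(E) = 14300 / 297.70 = 48.03 mol
n/ν for X = 17.49/2 = 8.745
n/ν for E = 48.03/4 = 12.01
Smallest n/ν is X → limiting reagent.
n(J) = (1/2) × 17.49 = 8.745 mol
mass = 8.745 × 876.90 = 7668 g

7670 g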